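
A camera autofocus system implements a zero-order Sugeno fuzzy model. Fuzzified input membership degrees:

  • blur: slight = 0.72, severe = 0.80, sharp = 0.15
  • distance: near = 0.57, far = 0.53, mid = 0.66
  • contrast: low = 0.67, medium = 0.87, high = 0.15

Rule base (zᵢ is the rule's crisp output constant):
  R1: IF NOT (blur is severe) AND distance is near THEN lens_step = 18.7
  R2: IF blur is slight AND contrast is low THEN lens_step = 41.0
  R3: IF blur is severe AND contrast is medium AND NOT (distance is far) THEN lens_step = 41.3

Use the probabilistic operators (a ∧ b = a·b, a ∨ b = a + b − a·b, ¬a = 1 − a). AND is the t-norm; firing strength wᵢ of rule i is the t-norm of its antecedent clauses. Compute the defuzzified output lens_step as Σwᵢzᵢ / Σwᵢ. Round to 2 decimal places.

38.35

R1 (z=18.7): ¬severe=1−0.80=0.20, near=0.57; AND[a·b] → w = 0.1140
R2 (z=41.0): slight=0.72, low=0.67; AND[a·b] → w = 0.4824
R3 (z=41.3): severe=0.80, medium=0.87, ¬far=1−0.53=0.47; AND[a·b] → w = 0.3271
Weighted average = (0.1140·18.7 + 0.4824·41.0 + 0.3271·41.3) / (0.1140 + 0.4824 + 0.3271)
  = 35.4203 / 0.9235 = 38.35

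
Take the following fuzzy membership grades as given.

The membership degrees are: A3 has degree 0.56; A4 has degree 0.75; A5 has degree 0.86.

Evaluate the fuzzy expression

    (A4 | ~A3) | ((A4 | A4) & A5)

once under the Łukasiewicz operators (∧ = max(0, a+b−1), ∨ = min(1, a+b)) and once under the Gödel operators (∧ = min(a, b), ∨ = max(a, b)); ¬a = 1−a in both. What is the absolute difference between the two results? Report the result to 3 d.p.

Under Łukasiewicz:
  ~A3 = 1 − 0.56 = 0.44
  A4 | ~A3 = min(1, a+b) on (0.75, 0.44) = 1.00
  A4 | A4 = min(1, a+b) on (0.75, 0.75) = 1.00
  (A4 | A4) & A5 = max(0, a+b−1) on (1.00, 0.86) = 0.86
  (A4 | ~A3) | ((A4 | A4) & A5) = min(1, a+b) on (1.00, 0.86) = 1.00
  → value = 1.0000
Under Gödel:
  ~A3 = 1 − 0.56 = 0.44
  A4 | ~A3 = max(a, b) on (0.75, 0.44) = 0.75
  A4 | A4 = max(a, b) on (0.75, 0.75) = 0.75
  (A4 | A4) & A5 = min(a, b) on (0.75, 0.86) = 0.75
  (A4 | ~A3) | ((A4 | A4) & A5) = max(a, b) on (0.75, 0.75) = 0.75
  → value = 0.7500
|1.0000 − 0.7500| = 0.250

0.250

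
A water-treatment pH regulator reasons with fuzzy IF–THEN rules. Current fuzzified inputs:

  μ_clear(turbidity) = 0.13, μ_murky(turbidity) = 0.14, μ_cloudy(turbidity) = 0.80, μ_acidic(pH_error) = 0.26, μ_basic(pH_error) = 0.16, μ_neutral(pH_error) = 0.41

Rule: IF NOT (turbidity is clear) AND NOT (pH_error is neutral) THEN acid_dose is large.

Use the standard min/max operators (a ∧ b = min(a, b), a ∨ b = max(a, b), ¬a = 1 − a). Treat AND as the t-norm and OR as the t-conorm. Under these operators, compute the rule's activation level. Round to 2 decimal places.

0.59

firing strength: ¬clear=1−0.13=0.87, ¬neutral=1−0.41=0.59; AND[min(a, b)] → w = 0.59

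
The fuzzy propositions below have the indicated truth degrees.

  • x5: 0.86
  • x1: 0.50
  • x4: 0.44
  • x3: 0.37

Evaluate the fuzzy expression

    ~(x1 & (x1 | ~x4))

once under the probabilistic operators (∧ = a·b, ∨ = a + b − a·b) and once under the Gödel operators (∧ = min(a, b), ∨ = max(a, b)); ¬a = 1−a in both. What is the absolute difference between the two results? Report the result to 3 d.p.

0.110

Under probabilistic:
  ~x4 = 1 − 0.4400 = 0.5600
  x1 | ~x4 = a + b − a·b on (0.5000, 0.5600) = 0.7800
  x1 & (x1 | ~x4) = a·b on (0.5000, 0.7800) = 0.3900
  ~(x1 & (x1 | ~x4)) = 1 − 0.3900 = 0.6100
  → value = 0.6100
Under Gödel:
  ~x4 = 1 − 0.44 = 0.56
  x1 | ~x4 = max(a, b) on (0.50, 0.56) = 0.56
  x1 & (x1 | ~x4) = min(a, b) on (0.50, 0.56) = 0.50
  ~(x1 & (x1 | ~x4)) = 1 − 0.50 = 0.50
  → value = 0.5000
|0.6100 − 0.5000| = 0.110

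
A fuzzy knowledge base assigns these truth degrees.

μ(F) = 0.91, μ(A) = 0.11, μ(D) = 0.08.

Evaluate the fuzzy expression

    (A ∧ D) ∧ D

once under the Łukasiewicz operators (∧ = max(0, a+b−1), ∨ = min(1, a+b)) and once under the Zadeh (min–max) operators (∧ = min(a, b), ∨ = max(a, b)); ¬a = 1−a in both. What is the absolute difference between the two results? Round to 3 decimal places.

0.080

Under Łukasiewicz:
  A ∧ D = max(0, a+b−1) on (0.11, 0.08) = 0.00
  (A ∧ D) ∧ D = max(0, a+b−1) on (0.00, 0.08) = 0.00
  → value = 0.0000
Under Zadeh (min–max):
  A ∧ D = min(a, b) on (0.11, 0.08) = 0.08
  (A ∧ D) ∧ D = min(a, b) on (0.08, 0.08) = 0.08
  → value = 0.0800
|0.0000 − 0.0800| = 0.080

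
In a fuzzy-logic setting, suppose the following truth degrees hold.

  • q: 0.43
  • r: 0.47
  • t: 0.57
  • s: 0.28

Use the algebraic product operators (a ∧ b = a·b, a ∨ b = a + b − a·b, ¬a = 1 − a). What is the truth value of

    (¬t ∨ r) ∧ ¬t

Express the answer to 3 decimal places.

¬t = 1 − 0.5700 = 0.4300
¬t ∨ r = a + b − a·b on (0.4300, 0.4700) = 0.6979
¬t = 1 − 0.5700 = 0.4300
(¬t ∨ r) ∧ ¬t = a·b on (0.6979, 0.4300) = 0.3001

0.300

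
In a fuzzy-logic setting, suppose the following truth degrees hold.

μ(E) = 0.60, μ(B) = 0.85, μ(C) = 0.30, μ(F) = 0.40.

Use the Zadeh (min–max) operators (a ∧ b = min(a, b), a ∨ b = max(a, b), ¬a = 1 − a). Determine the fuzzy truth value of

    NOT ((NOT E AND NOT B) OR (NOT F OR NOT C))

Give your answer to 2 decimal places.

NOT E = 1 − 0.60 = 0.40
NOT B = 1 − 0.85 = 0.15
NOT E AND NOT B = min(a, b) on (0.40, 0.15) = 0.15
NOT F = 1 − 0.40 = 0.60
NOT C = 1 − 0.30 = 0.70
NOT F OR NOT C = max(a, b) on (0.60, 0.70) = 0.70
(NOT E AND NOT B) OR (NOT F OR NOT C) = max(a, b) on (0.15, 0.70) = 0.70
NOT ((NOT E AND NOT B) OR (NOT F OR NOT C)) = 1 − 0.70 = 0.30

0.30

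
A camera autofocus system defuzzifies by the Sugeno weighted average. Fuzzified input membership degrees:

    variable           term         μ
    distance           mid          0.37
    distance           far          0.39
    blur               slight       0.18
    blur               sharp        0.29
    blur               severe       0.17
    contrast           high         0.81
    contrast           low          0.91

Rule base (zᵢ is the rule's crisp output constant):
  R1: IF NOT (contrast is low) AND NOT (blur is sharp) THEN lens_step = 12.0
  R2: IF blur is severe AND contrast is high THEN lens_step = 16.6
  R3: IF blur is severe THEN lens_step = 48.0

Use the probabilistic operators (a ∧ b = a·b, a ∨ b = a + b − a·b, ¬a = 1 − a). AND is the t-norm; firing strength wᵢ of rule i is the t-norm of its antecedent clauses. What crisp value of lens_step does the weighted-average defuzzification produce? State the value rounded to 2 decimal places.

R1 (z=12.0): ¬low=1−0.91=0.09, ¬sharp=1−0.29=0.71; AND[a·b] → w = 0.0639
R2 (z=16.6): severe=0.17, high=0.81; AND[a·b] → w = 0.1377
R3 (z=48.0): severe=0.17 → w = 0.1700
Weighted average = (0.0639·12.0 + 0.1377·16.6 + 0.1700·48.0) / (0.0639 + 0.1377 + 0.1700)
  = 11.2126 / 0.3716 = 30.17

30.17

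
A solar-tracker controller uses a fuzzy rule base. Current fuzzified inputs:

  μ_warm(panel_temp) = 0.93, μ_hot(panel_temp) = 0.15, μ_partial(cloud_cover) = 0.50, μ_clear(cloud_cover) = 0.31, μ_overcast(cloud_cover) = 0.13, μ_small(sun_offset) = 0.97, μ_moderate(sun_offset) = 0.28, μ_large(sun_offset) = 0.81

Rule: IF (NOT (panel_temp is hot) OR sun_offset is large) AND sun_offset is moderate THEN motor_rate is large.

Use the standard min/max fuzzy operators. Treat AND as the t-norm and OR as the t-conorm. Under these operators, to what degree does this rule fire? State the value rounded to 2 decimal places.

0.28

firing strength: (¬hot=1−0.15=0.85 OR large=0.81) = 0.85; AND[min(a, b)] with moderate=0.28 → w = 0.28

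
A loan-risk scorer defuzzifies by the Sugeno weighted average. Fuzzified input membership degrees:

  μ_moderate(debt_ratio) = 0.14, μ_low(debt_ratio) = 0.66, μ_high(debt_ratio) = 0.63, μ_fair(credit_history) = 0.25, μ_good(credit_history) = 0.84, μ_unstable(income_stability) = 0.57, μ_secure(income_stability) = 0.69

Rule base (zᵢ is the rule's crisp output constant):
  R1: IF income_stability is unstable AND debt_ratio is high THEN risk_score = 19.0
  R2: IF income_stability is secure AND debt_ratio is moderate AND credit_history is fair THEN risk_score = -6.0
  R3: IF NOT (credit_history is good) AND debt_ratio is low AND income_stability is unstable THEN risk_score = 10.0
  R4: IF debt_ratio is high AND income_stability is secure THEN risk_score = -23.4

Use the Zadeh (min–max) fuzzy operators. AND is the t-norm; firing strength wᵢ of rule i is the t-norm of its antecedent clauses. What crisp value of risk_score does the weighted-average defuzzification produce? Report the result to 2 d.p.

-2.10

R1 (z=19.0): unstable=0.57, high=0.63; AND[min(a, b)] → w = 0.57
R2 (z=-6.0): secure=0.69, moderate=0.14, fair=0.25; AND[min(a, b)] → w = 0.14
R3 (z=10.0): ¬good=1−0.84=0.16, low=0.66, unstable=0.57; AND[min(a, b)] → w = 0.16
R4 (z=-23.4): high=0.63, secure=0.69; AND[min(a, b)] → w = 0.63
Weighted average = (0.57·19.0 + 0.14·-6.0 + 0.16·10.0 + 0.63·-23.4) / (0.57 + 0.14 + 0.16 + 0.63)
  = -3.1520 / 1.5000 = -2.10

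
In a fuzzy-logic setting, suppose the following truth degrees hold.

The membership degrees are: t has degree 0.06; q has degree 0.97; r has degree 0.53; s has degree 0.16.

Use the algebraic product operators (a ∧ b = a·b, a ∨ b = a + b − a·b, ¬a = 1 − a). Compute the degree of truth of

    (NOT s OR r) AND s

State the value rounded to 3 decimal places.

0.148

NOT s = 1 − 0.1600 = 0.8400
NOT s OR r = a + b − a·b on (0.8400, 0.5300) = 0.9248
(NOT s OR r) AND s = a·b on (0.9248, 0.1600) = 0.1480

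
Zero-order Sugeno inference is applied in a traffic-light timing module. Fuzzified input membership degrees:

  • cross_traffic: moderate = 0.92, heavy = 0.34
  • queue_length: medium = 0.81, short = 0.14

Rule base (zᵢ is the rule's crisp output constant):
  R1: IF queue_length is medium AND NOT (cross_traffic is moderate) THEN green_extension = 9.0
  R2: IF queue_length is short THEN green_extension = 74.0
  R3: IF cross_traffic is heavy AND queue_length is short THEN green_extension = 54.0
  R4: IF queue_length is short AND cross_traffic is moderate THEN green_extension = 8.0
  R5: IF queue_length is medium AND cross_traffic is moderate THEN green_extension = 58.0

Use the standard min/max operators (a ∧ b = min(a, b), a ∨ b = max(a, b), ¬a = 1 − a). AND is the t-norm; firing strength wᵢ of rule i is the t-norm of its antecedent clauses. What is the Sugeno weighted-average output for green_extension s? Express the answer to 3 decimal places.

R1 (z=9.0): medium=0.81, ¬moderate=1−0.92=0.08; AND[min(a, b)] → w = 0.08
R2 (z=74.0): short=0.14 → w = 0.14
R3 (z=54.0): heavy=0.34, short=0.14; AND[min(a, b)] → w = 0.14
R4 (z=8.0): short=0.14, moderate=0.92; AND[min(a, b)] → w = 0.14
R5 (z=58.0): medium=0.81, moderate=0.92; AND[min(a, b)] → w = 0.81
Weighted average = (0.08·9.0 + 0.14·74.0 + 0.14·54.0 + 0.14·8.0 + 0.81·58.0) / (0.08 + 0.14 + 0.14 + 0.14 + 0.81)
  = 66.7400 / 1.3100 = 50.947

50.947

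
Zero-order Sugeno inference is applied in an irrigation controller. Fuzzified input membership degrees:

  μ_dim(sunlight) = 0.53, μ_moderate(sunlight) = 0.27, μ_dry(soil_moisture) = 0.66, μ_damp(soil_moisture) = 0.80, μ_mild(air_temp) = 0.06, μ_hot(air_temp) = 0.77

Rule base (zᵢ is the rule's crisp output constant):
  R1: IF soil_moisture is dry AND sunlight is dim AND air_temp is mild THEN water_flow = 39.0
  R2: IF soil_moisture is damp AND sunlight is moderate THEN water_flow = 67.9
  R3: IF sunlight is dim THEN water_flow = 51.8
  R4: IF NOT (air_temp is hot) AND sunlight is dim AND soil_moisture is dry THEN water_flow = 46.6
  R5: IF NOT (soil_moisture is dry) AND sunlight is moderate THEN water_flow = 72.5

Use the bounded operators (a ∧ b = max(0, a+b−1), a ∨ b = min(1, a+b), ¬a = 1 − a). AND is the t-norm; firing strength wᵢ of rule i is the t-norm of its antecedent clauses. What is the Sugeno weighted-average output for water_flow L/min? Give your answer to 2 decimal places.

53.68

R1 (z=39.0): dry=0.66, dim=0.53, mild=0.06; AND[max(0, a+b−1)] → w = 0.00
R2 (z=67.9): damp=0.80, moderate=0.27; AND[max(0, a+b−1)] → w = 0.07
R3 (z=51.8): dim=0.53 → w = 0.53
R4 (z=46.6): ¬hot=1−0.77=0.23, dim=0.53, dry=0.66; AND[max(0, a+b−1)] → w = 0.00
R5 (z=72.5): ¬dry=1−0.66=0.34, moderate=0.27; AND[max(0, a+b−1)] → w = 0.00
Weighted average = (0.00·39.0 + 0.07·67.9 + 0.53·51.8 + 0.00·46.6 + 0.00·72.5) / (0.00 + 0.07 + 0.53 + 0.00 + 0.00)
  = 32.2070 / 0.6000 = 53.68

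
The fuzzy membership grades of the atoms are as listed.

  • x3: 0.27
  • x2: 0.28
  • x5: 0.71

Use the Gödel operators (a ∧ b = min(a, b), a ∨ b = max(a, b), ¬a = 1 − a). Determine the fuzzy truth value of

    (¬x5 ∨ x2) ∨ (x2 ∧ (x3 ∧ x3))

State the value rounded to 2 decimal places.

0.29

¬x5 = 1 − 0.71 = 0.29
¬x5 ∨ x2 = max(a, b) on (0.29, 0.28) = 0.29
x3 ∧ x3 = min(a, b) on (0.27, 0.27) = 0.27
x2 ∧ (x3 ∧ x3) = min(a, b) on (0.28, 0.27) = 0.27
(¬x5 ∨ x2) ∨ (x2 ∧ (x3 ∧ x3)) = max(a, b) on (0.29, 0.27) = 0.29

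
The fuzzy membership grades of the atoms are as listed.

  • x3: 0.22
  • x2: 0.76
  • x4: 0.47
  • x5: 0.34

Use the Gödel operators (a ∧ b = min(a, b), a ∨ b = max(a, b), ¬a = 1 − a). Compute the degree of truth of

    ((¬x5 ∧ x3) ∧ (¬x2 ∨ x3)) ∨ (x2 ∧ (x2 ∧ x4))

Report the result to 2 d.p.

0.47

¬x5 = 1 − 0.34 = 0.66
¬x5 ∧ x3 = min(a, b) on (0.66, 0.22) = 0.22
¬x2 = 1 − 0.76 = 0.24
¬x2 ∨ x3 = max(a, b) on (0.24, 0.22) = 0.24
(¬x5 ∧ x3) ∧ (¬x2 ∨ x3) = min(a, b) on (0.22, 0.24) = 0.22
x2 ∧ x4 = min(a, b) on (0.76, 0.47) = 0.47
x2 ∧ (x2 ∧ x4) = min(a, b) on (0.76, 0.47) = 0.47
((¬x5 ∧ x3) ∧ (¬x2 ∨ x3)) ∨ (x2 ∧ (x2 ∧ x4)) = max(a, b) on (0.22, 0.47) = 0.47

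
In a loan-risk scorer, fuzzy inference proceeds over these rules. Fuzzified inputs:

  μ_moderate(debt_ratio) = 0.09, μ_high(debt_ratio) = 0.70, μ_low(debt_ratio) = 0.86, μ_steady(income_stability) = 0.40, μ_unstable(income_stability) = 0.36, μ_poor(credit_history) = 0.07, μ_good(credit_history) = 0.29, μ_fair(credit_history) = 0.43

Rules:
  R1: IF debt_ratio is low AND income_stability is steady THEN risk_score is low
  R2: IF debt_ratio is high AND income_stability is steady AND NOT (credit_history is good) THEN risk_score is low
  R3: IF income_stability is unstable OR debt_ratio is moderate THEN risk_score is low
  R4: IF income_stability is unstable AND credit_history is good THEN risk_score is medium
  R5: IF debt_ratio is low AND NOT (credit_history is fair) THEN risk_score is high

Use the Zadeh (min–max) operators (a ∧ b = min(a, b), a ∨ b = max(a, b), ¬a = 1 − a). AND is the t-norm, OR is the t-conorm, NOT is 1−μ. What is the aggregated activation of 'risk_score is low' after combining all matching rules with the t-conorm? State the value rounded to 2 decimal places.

R1: low=0.86, steady=0.40; AND[min(a, b)] → w = 0.40
R2: high=0.70, steady=0.40, ¬good=1−0.29=0.71; AND[min(a, b)] → w = 0.40
R3: unstable=0.36, moderate=0.09; OR[max(a, b)] → w = 0.36
R4: unstable=0.36, good=0.29; AND[min(a, b)] → w = 0.29
R5: low=0.86, ¬fair=1−0.43=0.57; AND[min(a, b)] → w = 0.57
Rules with consequent 'low': {R1, R2, R3} → strengths 0.40, 0.40, 0.36
Aggregate via t-conorm [max(a, b)]: 0.40

0.40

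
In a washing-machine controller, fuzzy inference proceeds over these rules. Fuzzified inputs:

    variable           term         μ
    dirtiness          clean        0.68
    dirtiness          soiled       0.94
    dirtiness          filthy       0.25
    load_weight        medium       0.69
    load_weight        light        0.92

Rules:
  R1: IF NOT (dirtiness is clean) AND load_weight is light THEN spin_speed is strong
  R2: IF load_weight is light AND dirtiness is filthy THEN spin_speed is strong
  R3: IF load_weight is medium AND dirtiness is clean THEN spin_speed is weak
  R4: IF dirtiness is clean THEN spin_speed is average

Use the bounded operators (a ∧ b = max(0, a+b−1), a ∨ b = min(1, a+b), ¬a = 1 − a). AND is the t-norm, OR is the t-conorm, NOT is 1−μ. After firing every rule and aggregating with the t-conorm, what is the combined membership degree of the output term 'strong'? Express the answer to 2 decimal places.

R1: ¬clean=1−0.68=0.32, light=0.92; AND[max(0, a+b−1)] → w = 0.24
R2: light=0.92, filthy=0.25; AND[max(0, a+b−1)] → w = 0.17
R3: medium=0.69, clean=0.68; AND[max(0, a+b−1)] → w = 0.37
R4: clean=0.68 → w = 0.68
Rules with consequent 'strong': {R1, R2} → strengths 0.24, 0.17
Aggregate via t-conorm [min(1, a+b)]: 0.41

0.41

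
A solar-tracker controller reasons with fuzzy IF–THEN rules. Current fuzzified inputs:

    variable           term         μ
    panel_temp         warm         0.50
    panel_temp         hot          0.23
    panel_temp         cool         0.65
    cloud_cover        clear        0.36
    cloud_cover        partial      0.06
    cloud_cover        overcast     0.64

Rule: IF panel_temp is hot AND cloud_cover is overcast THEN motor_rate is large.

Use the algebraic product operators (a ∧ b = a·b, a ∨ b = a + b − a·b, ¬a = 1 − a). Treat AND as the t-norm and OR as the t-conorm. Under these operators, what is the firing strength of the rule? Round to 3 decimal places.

firing strength: hot=0.23, overcast=0.64; AND[a·b] → w = 0.1472

0.147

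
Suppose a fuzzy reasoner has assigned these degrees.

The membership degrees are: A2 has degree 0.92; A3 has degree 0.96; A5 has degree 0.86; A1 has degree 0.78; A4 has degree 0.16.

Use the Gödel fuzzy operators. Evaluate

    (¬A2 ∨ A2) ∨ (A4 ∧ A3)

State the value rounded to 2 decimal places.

0.92

¬A2 = 1 − 0.92 = 0.08
¬A2 ∨ A2 = max(a, b) on (0.08, 0.92) = 0.92
A4 ∧ A3 = min(a, b) on (0.16, 0.96) = 0.16
(¬A2 ∨ A2) ∨ (A4 ∧ A3) = max(a, b) on (0.92, 0.16) = 0.92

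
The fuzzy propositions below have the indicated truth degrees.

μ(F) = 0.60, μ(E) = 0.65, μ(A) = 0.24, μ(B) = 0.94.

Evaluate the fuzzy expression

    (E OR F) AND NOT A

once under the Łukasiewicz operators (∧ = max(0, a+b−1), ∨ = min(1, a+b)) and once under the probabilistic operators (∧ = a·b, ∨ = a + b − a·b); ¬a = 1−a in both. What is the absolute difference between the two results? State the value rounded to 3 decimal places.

0.106

Under Łukasiewicz:
  E OR F = min(1, a+b) on (0.65, 0.60) = 1.00
  NOT A = 1 − 0.24 = 0.76
  (E OR F) AND NOT A = max(0, a+b−1) on (1.00, 0.76) = 0.76
  → value = 0.7600
Under probabilistic:
  E OR F = a + b − a·b on (0.6500, 0.6000) = 0.8600
  NOT A = 1 − 0.2400 = 0.7600
  (E OR F) AND NOT A = a·b on (0.8600, 0.7600) = 0.6536
  → value = 0.6536
|0.7600 − 0.6536| = 0.106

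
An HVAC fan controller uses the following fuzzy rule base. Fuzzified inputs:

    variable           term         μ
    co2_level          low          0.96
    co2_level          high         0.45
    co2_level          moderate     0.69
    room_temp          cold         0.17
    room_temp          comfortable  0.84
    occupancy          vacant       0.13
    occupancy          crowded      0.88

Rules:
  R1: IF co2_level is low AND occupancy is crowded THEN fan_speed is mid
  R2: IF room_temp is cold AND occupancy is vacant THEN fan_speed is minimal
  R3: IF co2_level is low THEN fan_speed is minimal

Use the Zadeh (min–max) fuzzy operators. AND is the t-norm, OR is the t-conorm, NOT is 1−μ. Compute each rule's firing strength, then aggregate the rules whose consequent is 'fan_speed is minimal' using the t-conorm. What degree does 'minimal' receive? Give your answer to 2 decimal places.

0.96

R1: low=0.96, crowded=0.88; AND[min(a, b)] → w = 0.88
R2: cold=0.17, vacant=0.13; AND[min(a, b)] → w = 0.13
R3: low=0.96 → w = 0.96
Rules with consequent 'minimal': {R2, R3} → strengths 0.13, 0.96
Aggregate via t-conorm [max(a, b)]: 0.96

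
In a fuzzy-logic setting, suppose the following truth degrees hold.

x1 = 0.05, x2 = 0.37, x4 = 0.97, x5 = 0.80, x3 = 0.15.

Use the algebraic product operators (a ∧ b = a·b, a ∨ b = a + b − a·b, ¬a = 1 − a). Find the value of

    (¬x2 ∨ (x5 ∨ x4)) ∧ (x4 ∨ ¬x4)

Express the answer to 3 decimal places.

0.969

¬x2 = 1 − 0.3700 = 0.6300
x5 ∨ x4 = a + b − a·b on (0.8000, 0.9700) = 0.9940
¬x2 ∨ (x5 ∨ x4) = a + b − a·b on (0.6300, 0.9940) = 0.9978
¬x4 = 1 − 0.9700 = 0.0300
x4 ∨ ¬x4 = a + b − a·b on (0.9700, 0.0300) = 0.9709
(¬x2 ∨ (x5 ∨ x4)) ∧ (x4 ∨ ¬x4) = a·b on (0.9978, 0.9709) = 0.9687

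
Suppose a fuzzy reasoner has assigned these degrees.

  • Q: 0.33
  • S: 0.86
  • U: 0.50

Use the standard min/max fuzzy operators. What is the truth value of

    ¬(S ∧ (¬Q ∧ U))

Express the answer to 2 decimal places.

¬Q = 1 − 0.33 = 0.67
¬Q ∧ U = min(a, b) on (0.67, 0.50) = 0.50
S ∧ (¬Q ∧ U) = min(a, b) on (0.86, 0.50) = 0.50
¬(S ∧ (¬Q ∧ U)) = 1 − 0.50 = 0.50

0.50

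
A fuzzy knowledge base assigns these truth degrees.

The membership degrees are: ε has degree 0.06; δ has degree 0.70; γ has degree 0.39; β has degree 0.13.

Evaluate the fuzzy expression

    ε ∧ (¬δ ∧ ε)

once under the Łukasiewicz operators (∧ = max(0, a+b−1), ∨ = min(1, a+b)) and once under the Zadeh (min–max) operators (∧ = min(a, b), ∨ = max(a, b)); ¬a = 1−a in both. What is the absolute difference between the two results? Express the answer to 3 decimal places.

Under Łukasiewicz:
  ¬δ = 1 − 0.70 = 0.30
  ¬δ ∧ ε = max(0, a+b−1) on (0.30, 0.06) = 0.00
  ε ∧ (¬δ ∧ ε) = max(0, a+b−1) on (0.06, 0.00) = 0.00
  → value = 0.0000
Under Zadeh (min–max):
  ¬δ = 1 − 0.70 = 0.30
  ¬δ ∧ ε = min(a, b) on (0.30, 0.06) = 0.06
  ε ∧ (¬δ ∧ ε) = min(a, b) on (0.06, 0.06) = 0.06
  → value = 0.0600
|0.0000 − 0.0600| = 0.060

0.060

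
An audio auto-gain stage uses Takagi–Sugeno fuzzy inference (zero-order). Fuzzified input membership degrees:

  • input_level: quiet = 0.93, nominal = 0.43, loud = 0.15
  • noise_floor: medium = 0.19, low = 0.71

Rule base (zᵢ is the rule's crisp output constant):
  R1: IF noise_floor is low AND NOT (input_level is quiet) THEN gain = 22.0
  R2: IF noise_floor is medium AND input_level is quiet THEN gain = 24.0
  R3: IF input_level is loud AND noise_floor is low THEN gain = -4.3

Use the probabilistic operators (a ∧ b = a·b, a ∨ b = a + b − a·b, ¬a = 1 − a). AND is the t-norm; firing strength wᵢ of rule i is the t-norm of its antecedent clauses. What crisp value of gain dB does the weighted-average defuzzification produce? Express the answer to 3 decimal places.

R1 (z=22.0): low=0.71, ¬quiet=1−0.93=0.07; AND[a·b] → w = 0.0497
R2 (z=24.0): medium=0.19, quiet=0.93; AND[a·b] → w = 0.1767
R3 (z=-4.3): loud=0.15, low=0.71; AND[a·b] → w = 0.1065
Weighted average = (0.0497·22.0 + 0.1767·24.0 + 0.1065·-4.3) / (0.0497 + 0.1767 + 0.1065)
  = 4.8762 / 0.3329 = 14.648

14.648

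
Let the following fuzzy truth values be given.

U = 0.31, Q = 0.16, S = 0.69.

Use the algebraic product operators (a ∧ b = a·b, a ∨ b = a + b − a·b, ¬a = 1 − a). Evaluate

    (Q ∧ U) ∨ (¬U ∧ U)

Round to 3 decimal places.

0.253

Q ∧ U = a·b on (0.1600, 0.3100) = 0.0496
¬U = 1 − 0.3100 = 0.6900
¬U ∧ U = a·b on (0.6900, 0.3100) = 0.2139
(Q ∧ U) ∨ (¬U ∧ U) = a + b − a·b on (0.0496, 0.2139) = 0.2529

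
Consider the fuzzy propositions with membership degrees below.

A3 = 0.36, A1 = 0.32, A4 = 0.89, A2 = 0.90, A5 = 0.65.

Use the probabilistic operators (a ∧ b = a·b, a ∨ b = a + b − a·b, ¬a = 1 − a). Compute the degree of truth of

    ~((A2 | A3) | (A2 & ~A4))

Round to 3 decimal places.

A2 | A3 = a + b − a·b on (0.9000, 0.3600) = 0.9360
~A4 = 1 − 0.8900 = 0.1100
A2 & ~A4 = a·b on (0.9000, 0.1100) = 0.0990
(A2 | A3) | (A2 & ~A4) = a + b − a·b on (0.9360, 0.0990) = 0.9423
~((A2 | A3) | (A2 & ~A4)) = 1 − 0.9423 = 0.0577

0.058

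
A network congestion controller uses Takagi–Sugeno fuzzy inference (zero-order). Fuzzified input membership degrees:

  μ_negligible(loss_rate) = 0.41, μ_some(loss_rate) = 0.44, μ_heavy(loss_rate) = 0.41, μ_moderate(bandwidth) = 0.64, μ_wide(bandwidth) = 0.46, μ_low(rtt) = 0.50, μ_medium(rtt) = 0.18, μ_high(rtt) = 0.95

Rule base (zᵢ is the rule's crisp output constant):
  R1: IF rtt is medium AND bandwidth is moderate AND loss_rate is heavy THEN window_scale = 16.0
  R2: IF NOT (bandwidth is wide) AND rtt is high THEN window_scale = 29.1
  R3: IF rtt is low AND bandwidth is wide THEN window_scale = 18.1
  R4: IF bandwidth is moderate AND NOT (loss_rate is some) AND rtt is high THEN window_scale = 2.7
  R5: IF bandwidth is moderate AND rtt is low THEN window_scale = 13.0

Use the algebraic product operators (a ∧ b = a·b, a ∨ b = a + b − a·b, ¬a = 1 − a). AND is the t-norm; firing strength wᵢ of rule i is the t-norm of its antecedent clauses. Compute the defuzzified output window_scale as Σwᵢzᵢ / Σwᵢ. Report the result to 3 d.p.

17.182

R1 (z=16.0): medium=0.18, moderate=0.64, heavy=0.41; AND[a·b] → w = 0.0472
R2 (z=29.1): ¬wide=1−0.46=0.54, high=0.95; AND[a·b] → w = 0.5130
R3 (z=18.1): low=0.50, wide=0.46; AND[a·b] → w = 0.2300
R4 (z=2.7): moderate=0.64, ¬some=1−0.44=0.56, high=0.95; AND[a·b] → w = 0.3405
R5 (z=13.0): moderate=0.64, low=0.50; AND[a·b] → w = 0.3200
Weighted average = (0.0472·16.0 + 0.5130·29.1 + 0.2300·18.1 + 0.3405·2.7 + 0.3200·13.0) / (0.0472 + 0.5130 + 0.2300 + 0.3405 + 0.3200)
  = 24.9263 / 1.4507 = 17.182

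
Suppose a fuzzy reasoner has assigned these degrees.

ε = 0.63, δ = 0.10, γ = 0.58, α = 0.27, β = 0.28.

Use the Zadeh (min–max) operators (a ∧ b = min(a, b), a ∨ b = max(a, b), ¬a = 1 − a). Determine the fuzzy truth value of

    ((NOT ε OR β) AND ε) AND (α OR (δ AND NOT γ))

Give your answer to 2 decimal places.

0.27

NOT ε = 1 − 0.63 = 0.37
NOT ε OR β = max(a, b) on (0.37, 0.28) = 0.37
(NOT ε OR β) AND ε = min(a, b) on (0.37, 0.63) = 0.37
NOT γ = 1 − 0.58 = 0.42
δ AND NOT γ = min(a, b) on (0.10, 0.42) = 0.10
α OR (δ AND NOT γ) = max(a, b) on (0.27, 0.10) = 0.27
((NOT ε OR β) AND ε) AND (α OR (δ AND NOT γ)) = min(a, b) on (0.37, 0.27) = 0.27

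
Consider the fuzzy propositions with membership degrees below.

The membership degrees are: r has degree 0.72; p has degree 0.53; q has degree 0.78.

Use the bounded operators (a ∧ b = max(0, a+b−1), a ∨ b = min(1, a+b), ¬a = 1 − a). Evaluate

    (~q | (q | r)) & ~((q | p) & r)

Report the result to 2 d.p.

~q = 1 − 0.78 = 0.22
q | r = min(1, a+b) on (0.78, 0.72) = 1.00
~q | (q | r) = min(1, a+b) on (0.22, 1.00) = 1.00
q | p = min(1, a+b) on (0.78, 0.53) = 1.00
(q | p) & r = max(0, a+b−1) on (1.00, 0.72) = 0.72
~((q | p) & r) = 1 − 0.72 = 0.28
(~q | (q | r)) & ~((q | p) & r) = max(0, a+b−1) on (1.00, 0.28) = 0.28

0.28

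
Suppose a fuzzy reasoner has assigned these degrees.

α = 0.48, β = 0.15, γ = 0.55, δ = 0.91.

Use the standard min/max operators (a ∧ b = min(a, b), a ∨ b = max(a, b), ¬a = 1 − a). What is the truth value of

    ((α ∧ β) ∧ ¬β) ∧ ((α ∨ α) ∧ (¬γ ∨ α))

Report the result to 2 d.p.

0.15

α ∧ β = min(a, b) on (0.48, 0.15) = 0.15
¬β = 1 − 0.15 = 0.85
(α ∧ β) ∧ ¬β = min(a, b) on (0.15, 0.85) = 0.15
α ∨ α = max(a, b) on (0.48, 0.48) = 0.48
¬γ = 1 − 0.55 = 0.45
¬γ ∨ α = max(a, b) on (0.45, 0.48) = 0.48
(α ∨ α) ∧ (¬γ ∨ α) = min(a, b) on (0.48, 0.48) = 0.48
((α ∧ β) ∧ ¬β) ∧ ((α ∨ α) ∧ (¬γ ∨ α)) = min(a, b) on (0.15, 0.48) = 0.15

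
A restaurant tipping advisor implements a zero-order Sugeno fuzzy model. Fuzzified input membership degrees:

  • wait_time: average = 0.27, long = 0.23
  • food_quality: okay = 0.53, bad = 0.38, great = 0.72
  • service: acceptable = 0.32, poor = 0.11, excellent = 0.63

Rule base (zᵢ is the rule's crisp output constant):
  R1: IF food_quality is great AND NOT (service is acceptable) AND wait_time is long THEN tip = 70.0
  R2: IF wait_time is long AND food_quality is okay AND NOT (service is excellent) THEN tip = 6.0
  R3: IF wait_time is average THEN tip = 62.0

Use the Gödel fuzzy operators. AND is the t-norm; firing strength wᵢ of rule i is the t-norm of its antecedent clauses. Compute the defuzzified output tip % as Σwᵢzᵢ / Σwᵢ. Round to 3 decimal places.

46.877

R1 (z=70.0): great=0.72, ¬acceptable=1−0.32=0.68, long=0.23; AND[min(a, b)] → w = 0.23
R2 (z=6.0): long=0.23, okay=0.53, ¬excellent=1−0.63=0.37; AND[min(a, b)] → w = 0.23
R3 (z=62.0): average=0.27 → w = 0.27
Weighted average = (0.23·70.0 + 0.23·6.0 + 0.27·62.0) / (0.23 + 0.23 + 0.27)
  = 34.2200 / 0.7300 = 46.877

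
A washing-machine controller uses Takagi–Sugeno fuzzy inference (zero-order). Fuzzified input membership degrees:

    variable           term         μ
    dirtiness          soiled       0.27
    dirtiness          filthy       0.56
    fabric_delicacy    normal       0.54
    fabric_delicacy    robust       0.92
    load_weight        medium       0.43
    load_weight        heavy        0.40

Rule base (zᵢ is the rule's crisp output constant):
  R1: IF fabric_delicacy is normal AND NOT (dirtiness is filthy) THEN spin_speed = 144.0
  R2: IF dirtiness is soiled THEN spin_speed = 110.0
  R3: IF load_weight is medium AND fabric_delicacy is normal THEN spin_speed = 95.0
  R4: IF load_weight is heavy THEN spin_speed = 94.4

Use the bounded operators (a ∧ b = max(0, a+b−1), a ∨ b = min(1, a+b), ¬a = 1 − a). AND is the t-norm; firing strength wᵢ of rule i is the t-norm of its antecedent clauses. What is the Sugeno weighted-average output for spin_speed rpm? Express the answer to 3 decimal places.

100.687

R1 (z=144.0): normal=0.54, ¬filthy=1−0.56=0.44; AND[max(0, a+b−1)] → w = 0.00
R2 (z=110.0): soiled=0.27 → w = 0.27
R3 (z=95.0): medium=0.43, normal=0.54; AND[max(0, a+b−1)] → w = 0.00
R4 (z=94.4): heavy=0.40 → w = 0.40
Weighted average = (0.00·144.0 + 0.27·110.0 + 0.00·95.0 + 0.40·94.4) / (0.00 + 0.27 + 0.00 + 0.40)
  = 67.4600 / 0.6700 = 100.687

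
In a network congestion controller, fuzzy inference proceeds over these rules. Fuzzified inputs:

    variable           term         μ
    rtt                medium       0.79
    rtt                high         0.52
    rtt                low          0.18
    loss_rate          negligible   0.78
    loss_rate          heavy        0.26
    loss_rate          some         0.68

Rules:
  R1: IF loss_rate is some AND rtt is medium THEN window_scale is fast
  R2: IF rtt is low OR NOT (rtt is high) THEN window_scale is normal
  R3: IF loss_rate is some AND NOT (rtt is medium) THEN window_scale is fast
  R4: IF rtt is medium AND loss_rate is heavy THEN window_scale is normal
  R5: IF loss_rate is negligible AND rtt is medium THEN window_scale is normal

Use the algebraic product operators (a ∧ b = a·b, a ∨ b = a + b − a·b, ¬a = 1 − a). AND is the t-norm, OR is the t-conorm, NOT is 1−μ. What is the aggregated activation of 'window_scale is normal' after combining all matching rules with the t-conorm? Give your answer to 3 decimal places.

0.870

R1: some=0.68, medium=0.79; AND[a·b] → w = 0.5372
R2: low=0.18, ¬high=1−0.52=0.48; OR[a + b − a·b] → w = 0.5736
R3: some=0.68, ¬medium=1−0.79=0.21; AND[a·b] → w = 0.1428
R4: medium=0.79, heavy=0.26; AND[a·b] → w = 0.2054
R5: negligible=0.78, medium=0.79; AND[a·b] → w = 0.6162
Rules with consequent 'normal': {R2, R4, R5} → strengths 0.5736, 0.2054, 0.6162
Aggregate via t-conorm [a + b − a·b]: 0.8700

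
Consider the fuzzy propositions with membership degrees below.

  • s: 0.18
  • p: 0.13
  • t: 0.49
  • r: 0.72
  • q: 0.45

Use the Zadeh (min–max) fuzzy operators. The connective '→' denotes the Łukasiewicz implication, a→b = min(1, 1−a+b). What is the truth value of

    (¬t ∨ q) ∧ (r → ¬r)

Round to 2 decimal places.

¬t = 1 − 0.49 = 0.51
¬t ∨ q = max(a, b) on (0.51, 0.45) = 0.51
¬r = 1 − 0.72 = 0.28
r → ¬r  [Łukasiewicz: min(1, 1−a+b)] with a=0.72, b=0.28 → 0.56
(¬t ∨ q) ∧ (r → ¬r) = min(a, b) on (0.51, 0.56) = 0.51

0.51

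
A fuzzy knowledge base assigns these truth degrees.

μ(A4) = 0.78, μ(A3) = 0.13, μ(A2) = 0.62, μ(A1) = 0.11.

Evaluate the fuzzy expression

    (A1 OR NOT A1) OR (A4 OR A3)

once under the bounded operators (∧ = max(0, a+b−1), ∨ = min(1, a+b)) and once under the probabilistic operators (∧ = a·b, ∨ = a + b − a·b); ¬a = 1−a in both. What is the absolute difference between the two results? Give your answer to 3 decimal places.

Under bounded:
  NOT A1 = 1 − 0.11 = 0.89
  A1 OR NOT A1 = min(1, a+b) on (0.11, 0.89) = 1.00
  A4 OR A3 = min(1, a+b) on (0.78, 0.13) = 0.91
  (A1 OR NOT A1) OR (A4 OR A3) = min(1, a+b) on (1.00, 0.91) = 1.00
  → value = 1.0000
Under probabilistic:
  NOT A1 = 1 − 0.1100 = 0.8900
  A1 OR NOT A1 = a + b − a·b on (0.1100, 0.8900) = 0.9021
  A4 OR A3 = a + b − a·b on (0.7800, 0.1300) = 0.8086
  (A1 OR NOT A1) OR (A4 OR A3) = a + b − a·b on (0.9021, 0.8086) = 0.9813
  → value = 0.9813
|1.0000 − 0.9813| = 0.019

0.019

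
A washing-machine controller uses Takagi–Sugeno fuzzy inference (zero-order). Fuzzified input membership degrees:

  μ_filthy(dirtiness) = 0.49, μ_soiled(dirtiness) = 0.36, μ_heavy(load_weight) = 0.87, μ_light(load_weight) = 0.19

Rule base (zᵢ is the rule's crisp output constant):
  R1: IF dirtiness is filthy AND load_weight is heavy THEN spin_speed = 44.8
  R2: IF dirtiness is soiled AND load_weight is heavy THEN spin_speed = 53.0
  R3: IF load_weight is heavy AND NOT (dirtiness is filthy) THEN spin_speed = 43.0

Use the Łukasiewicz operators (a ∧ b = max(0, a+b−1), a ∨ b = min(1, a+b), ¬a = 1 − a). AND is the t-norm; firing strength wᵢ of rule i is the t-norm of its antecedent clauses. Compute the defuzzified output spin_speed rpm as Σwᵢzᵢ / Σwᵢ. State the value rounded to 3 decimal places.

R1 (z=44.8): filthy=0.49, heavy=0.87; AND[max(0, a+b−1)] → w = 0.36
R2 (z=53.0): soiled=0.36, heavy=0.87; AND[max(0, a+b−1)] → w = 0.23
R3 (z=43.0): heavy=0.87, ¬filthy=1−0.49=0.51; AND[max(0, a+b−1)] → w = 0.38
Weighted average = (0.36·44.8 + 0.23·53.0 + 0.38·43.0) / (0.36 + 0.23 + 0.38)
  = 44.6580 / 0.9700 = 46.039

46.039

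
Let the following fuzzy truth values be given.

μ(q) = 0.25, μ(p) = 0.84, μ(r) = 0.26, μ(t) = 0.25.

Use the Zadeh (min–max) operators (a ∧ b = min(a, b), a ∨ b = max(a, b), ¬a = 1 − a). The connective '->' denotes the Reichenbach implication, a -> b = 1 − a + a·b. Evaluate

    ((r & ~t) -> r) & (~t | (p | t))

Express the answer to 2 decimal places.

~t = 1 − 0.25 = 0.75
r & ~t = min(a, b) on (0.26, 0.75) = 0.26
(r & ~t) -> r  [Reichenbach: 1 − a + a·b] with a=0.26, b=0.26 → 0.81
~t = 1 − 0.25 = 0.75
p | t = max(a, b) on (0.84, 0.25) = 0.84
~t | (p | t) = max(a, b) on (0.75, 0.84) = 0.84
((r & ~t) -> r) & (~t | (p | t)) = min(a, b) on (0.81, 0.84) = 0.81

0.81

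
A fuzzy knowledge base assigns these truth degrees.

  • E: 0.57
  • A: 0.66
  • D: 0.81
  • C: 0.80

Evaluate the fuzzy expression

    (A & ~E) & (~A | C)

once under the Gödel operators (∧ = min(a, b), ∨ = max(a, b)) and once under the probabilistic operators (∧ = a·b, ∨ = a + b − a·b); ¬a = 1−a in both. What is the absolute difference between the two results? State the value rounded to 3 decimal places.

0.184

Under Gödel:
  ~E = 1 − 0.57 = 0.43
  A & ~E = min(a, b) on (0.66, 0.43) = 0.43
  ~A = 1 − 0.66 = 0.34
  ~A | C = max(a, b) on (0.34, 0.80) = 0.80
  (A & ~E) & (~A | C) = min(a, b) on (0.43, 0.80) = 0.43
  → value = 0.4300
Under probabilistic:
  ~E = 1 − 0.5700 = 0.4300
  A & ~E = a·b on (0.6600, 0.4300) = 0.2838
  ~A = 1 − 0.6600 = 0.3400
  ~A | C = a + b − a·b on (0.3400, 0.8000) = 0.8680
  (A & ~E) & (~A | C) = a·b on (0.2838, 0.8680) = 0.2463
  → value = 0.2463
|0.4300 − 0.2463| = 0.184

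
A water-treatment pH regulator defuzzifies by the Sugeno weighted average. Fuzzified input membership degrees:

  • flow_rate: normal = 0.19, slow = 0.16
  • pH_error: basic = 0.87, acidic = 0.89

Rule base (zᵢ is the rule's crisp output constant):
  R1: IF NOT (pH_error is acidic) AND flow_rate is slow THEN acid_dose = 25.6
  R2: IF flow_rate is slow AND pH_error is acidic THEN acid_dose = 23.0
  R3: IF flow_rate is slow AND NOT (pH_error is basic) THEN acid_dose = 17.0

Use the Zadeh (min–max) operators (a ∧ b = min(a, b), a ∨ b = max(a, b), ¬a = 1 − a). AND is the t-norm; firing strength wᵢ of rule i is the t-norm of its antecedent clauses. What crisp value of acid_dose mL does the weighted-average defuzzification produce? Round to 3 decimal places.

R1 (z=25.6): ¬acidic=1−0.89=0.11, slow=0.16; AND[min(a, b)] → w = 0.11
R2 (z=23.0): slow=0.16, acidic=0.89; AND[min(a, b)] → w = 0.16
R3 (z=17.0): slow=0.16, ¬basic=1−0.87=0.13; AND[min(a, b)] → w = 0.13
Weighted average = (0.11·25.6 + 0.16·23.0 + 0.13·17.0) / (0.11 + 0.16 + 0.13)
  = 8.7060 / 0.4000 = 21.765

21.765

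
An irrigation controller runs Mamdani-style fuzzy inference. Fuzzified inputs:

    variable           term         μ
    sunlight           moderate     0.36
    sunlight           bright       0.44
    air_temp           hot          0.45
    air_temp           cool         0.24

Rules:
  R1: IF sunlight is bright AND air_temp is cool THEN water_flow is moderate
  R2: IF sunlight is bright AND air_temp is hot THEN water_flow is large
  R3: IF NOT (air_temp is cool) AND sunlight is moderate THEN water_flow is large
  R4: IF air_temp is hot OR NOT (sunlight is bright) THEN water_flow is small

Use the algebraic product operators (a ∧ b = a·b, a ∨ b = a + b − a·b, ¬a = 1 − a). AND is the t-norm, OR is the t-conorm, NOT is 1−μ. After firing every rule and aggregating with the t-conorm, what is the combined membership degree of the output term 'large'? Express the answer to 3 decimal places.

0.417

R1: bright=0.44, cool=0.24; AND[a·b] → w = 0.1056
R2: bright=0.44, hot=0.45; AND[a·b] → w = 0.1980
R3: ¬cool=1−0.24=0.76, moderate=0.36; AND[a·b] → w = 0.2736
R4: hot=0.45, ¬bright=1−0.44=0.56; OR[a + b − a·b] → w = 0.7580
Rules with consequent 'large': {R2, R3} → strengths 0.1980, 0.2736
Aggregate via t-conorm [a + b − a·b]: 0.4174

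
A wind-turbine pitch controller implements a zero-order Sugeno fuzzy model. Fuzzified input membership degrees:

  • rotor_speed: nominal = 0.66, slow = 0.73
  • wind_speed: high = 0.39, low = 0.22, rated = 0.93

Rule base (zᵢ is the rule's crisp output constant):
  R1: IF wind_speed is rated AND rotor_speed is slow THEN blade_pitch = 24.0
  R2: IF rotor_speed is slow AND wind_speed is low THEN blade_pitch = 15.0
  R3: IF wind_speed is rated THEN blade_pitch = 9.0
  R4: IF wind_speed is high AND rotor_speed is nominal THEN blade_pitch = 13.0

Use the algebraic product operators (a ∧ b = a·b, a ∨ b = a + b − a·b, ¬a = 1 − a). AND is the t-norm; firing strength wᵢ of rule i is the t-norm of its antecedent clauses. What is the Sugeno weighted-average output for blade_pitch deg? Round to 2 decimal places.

R1 (z=24.0): rated=0.93, slow=0.73; AND[a·b] → w = 0.6789
R2 (z=15.0): slow=0.73, low=0.22; AND[a·b] → w = 0.1606
R3 (z=9.0): rated=0.93 → w = 0.9300
R4 (z=13.0): high=0.39, nominal=0.66; AND[a·b] → w = 0.2574
Weighted average = (0.6789·24.0 + 0.1606·15.0 + 0.9300·9.0 + 0.2574·13.0) / (0.6789 + 0.1606 + 0.9300 + 0.2574)
  = 30.4188 / 2.0269 = 15.01

15.01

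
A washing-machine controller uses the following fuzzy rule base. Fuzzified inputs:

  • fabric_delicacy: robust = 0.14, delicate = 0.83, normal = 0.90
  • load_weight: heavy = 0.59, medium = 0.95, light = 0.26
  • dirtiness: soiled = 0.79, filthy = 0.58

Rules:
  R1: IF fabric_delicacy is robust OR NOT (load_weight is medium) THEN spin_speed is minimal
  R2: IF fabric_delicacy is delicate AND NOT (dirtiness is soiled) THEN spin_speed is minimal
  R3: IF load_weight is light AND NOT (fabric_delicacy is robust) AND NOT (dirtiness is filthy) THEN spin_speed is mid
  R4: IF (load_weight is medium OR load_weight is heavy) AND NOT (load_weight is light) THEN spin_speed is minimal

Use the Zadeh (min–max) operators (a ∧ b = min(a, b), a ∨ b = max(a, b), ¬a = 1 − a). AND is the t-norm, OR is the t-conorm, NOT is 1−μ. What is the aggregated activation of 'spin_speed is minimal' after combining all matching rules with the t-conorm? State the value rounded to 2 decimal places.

R1: robust=0.14, ¬medium=1−0.95=0.05; OR[max(a, b)] → w = 0.14
R2: delicate=0.83, ¬soiled=1−0.79=0.21; AND[min(a, b)] → w = 0.21
R3: light=0.26, ¬robust=1−0.14=0.86, ¬filthy=1−0.58=0.42; AND[min(a, b)] → w = 0.26
R4: (medium=0.95 OR heavy=0.59) = 0.95; AND[min(a, b)] with ¬light=1−0.26=0.74 → w = 0.74
Rules with consequent 'minimal': {R1, R2, R4} → strengths 0.14, 0.21, 0.74
Aggregate via t-conorm [max(a, b)]: 0.74

0.74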